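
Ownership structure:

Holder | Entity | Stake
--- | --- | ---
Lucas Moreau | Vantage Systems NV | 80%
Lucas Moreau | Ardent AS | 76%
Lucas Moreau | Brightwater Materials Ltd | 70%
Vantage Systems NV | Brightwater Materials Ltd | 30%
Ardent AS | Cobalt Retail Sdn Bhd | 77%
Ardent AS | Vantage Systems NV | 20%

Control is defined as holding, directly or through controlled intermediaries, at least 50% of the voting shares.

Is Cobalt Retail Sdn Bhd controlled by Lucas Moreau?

Lucas holds 76% of Ardent, so Lucas controls Ardent.
Ardent holds 77% of Cobalt, so Lucas controls Cobalt.

Yes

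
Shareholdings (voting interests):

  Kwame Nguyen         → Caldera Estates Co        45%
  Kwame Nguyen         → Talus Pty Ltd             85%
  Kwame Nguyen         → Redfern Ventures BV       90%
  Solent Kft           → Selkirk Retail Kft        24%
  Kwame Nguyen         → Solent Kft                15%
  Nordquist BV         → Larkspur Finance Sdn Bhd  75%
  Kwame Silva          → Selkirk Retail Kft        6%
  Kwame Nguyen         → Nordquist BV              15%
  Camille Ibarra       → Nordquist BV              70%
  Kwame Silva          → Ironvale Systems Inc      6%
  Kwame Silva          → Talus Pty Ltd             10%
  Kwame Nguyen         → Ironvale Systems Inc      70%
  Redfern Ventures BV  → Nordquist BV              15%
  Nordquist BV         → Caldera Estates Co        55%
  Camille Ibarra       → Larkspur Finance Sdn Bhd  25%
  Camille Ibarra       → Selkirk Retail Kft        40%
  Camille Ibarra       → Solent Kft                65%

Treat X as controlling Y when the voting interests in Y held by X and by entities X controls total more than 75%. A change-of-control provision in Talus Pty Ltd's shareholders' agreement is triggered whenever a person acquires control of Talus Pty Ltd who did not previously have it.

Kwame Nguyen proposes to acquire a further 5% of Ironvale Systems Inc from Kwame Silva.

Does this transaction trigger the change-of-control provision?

The purchase adds only to Kwame Nguyen's holdings (Kwame Silva's stake shrinks), so Kwame Nguyen is the only person who could newly come to control Talus.
Kwame Nguyen holds 85% of Talus, so Kwame Nguyen controls Talus.
So Kwame Nguyen already controls Talus before the transaction.
After the purchase, Kwame Nguyen's direct stake in Ironvale rises to 70% + 5% = 75%, and Kwame Silva's stake falls to 1%.
Kwame Nguyen controlled Talus already, so this is not a new person acquiring control; every other person's position is unchanged or reduced.
No new person acquires control, so the clause is not triggered.

No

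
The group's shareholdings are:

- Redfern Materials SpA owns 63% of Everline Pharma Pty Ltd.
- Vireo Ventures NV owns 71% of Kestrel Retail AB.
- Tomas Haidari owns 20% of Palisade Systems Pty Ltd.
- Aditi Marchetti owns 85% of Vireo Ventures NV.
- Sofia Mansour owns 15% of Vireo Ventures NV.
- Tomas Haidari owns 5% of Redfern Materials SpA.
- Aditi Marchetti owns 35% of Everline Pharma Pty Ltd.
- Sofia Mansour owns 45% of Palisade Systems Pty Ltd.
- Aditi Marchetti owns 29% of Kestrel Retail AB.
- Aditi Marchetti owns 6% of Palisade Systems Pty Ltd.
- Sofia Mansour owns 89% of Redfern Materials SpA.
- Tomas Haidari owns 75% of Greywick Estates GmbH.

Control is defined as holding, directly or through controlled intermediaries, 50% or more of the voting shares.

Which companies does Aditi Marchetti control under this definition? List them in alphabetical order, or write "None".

Aditi holds 85% of Vireo, so Aditi controls Vireo.
Vireo and Aditi together hold 71% + 29% = 100% of Kestrel, so Aditi controls Kestrel.
No other company's threshold is met.

Kestrel Retail AB, Vireo Ventures NV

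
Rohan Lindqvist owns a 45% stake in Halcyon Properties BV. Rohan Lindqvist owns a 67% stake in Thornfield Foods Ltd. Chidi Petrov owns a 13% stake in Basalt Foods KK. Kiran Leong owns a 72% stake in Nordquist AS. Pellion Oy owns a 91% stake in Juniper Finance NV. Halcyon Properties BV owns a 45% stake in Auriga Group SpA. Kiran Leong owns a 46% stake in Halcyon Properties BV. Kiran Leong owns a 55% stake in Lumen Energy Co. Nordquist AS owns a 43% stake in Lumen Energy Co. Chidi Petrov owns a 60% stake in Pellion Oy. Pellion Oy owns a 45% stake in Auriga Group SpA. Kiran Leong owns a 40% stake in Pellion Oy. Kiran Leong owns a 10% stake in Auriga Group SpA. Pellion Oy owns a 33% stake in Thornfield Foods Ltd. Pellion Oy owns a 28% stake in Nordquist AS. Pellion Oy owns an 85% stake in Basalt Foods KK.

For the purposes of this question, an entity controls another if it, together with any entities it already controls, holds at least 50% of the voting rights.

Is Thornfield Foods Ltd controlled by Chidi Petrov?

No

Chidi holds 60% of Pellion, so Chidi controls Pellion.
Pellion holds 91% of Juniper, so Chidi controls Juniper.
Chidi and Pellion together hold 13% + 85% = 98% of Basalt, so Chidi controls Basalt.
In Thornfield, Chidi's side holds only 33%, not ≥ 50%.
So Chidi does not control Thornfield.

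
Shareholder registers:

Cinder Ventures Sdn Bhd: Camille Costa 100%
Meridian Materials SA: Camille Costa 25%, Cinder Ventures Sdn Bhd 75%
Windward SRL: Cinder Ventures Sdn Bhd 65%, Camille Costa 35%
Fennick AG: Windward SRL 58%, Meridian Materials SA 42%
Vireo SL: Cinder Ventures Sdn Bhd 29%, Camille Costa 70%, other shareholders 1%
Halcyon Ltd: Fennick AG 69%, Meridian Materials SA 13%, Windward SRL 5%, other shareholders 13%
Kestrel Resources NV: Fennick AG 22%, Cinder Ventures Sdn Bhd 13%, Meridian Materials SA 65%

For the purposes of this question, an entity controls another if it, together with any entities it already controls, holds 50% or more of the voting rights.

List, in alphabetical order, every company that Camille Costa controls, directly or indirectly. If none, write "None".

Camille holds 100% of Cinder, so Camille controls Cinder.
Camille and Cinder together hold 25% + 75% = 100% of Meridian, so Camille controls Meridian.
Cinder and Camille together hold 65% + 35% = 100% of Windward, so Camille controls Windward.
Windward and Meridian together hold 58% + 42% = 100% of Fennick, so Camille controls Fennick.
Cinder and Camille together hold 29% + 70% = 99% of Vireo, so Camille controls Vireo.
Fennick and Meridian and Windward together hold 69% + 13% + 5% = 87% of Halcyon, so Camille controls Halcyon.
Fennick and Cinder and Meridian together hold 22% + 13% + 65% = 100% of Kestrel, so Camille controls Kestrel.

Cinder Ventures Sdn Bhd, Fennick AG, Halcyon Ltd, Kestrel Resources NV, Meridian Materials SA, Vireo SL, Windward SRL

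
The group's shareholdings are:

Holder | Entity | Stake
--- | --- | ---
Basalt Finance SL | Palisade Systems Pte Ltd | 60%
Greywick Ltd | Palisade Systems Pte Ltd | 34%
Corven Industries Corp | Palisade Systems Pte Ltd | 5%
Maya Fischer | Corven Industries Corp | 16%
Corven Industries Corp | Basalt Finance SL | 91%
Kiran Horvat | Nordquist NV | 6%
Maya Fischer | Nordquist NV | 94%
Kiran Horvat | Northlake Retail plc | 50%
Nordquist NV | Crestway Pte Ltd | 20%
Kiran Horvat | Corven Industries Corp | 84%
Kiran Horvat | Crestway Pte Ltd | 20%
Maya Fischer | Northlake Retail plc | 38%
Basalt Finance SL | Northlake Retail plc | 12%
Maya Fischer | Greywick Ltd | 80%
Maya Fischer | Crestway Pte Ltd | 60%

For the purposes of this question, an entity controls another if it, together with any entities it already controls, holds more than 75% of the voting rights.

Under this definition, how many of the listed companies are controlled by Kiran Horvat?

2

Kiran holds 84% of Corven, so Kiran controls Corven.
Corven holds 91% of Basalt, so Kiran controls Basalt.
No other company's threshold is met.
Kiran controls 2 companies.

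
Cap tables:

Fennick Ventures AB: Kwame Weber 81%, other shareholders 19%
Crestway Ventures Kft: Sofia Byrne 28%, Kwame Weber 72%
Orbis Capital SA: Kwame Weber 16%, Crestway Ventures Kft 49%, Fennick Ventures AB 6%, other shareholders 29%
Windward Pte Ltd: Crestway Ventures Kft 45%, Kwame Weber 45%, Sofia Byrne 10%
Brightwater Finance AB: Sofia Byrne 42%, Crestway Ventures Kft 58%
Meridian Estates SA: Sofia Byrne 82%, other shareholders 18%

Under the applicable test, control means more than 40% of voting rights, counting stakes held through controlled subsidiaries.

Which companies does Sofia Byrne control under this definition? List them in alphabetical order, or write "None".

Sofia holds 42% of Brightwater, so Sofia controls Brightwater.
Sofia holds 82% of Meridian, so Sofia controls Meridian.
No other company's threshold is met.

Brightwater Finance AB, Meridian Estates SA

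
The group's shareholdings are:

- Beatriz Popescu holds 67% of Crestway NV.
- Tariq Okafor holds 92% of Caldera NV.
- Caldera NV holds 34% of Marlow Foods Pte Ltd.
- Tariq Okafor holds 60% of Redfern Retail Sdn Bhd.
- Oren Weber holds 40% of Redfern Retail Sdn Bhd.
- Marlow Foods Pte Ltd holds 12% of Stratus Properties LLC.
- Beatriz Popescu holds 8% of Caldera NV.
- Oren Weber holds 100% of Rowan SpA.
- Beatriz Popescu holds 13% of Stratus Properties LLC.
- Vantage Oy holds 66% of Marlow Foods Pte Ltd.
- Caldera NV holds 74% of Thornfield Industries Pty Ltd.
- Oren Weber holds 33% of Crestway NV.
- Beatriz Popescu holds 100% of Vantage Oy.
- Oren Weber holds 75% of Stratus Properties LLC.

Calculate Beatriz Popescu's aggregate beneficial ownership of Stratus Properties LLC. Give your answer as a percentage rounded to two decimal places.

Beatriz reaches Stratus along 3 paths.
Direct stake: 13% = 13%.
Via Vantage → Marlow: 100% × 66% × 12% = 7.92%.
Via Caldera → Marlow: 8% × 34% × 12% = 0.3264%.
Total: 13% + 7.92% + 0.3264% = 21.2464%.
Rounded: 21.25%.

21.25%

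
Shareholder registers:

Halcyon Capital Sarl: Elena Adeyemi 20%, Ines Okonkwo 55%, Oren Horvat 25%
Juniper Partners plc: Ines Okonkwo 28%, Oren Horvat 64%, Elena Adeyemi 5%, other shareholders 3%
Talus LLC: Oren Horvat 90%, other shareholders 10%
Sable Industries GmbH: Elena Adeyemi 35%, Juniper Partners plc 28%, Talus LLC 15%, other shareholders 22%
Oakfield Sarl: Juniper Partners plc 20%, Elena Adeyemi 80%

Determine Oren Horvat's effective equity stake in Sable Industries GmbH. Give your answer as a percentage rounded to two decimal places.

31.42%

Oren reaches Sable along 2 paths.
Via Juniper: 64% × 28% = 17.92%.
Via Talus: 90% × 15% = 13.5%.
Total: 17.92% + 13.5% = 31.42%.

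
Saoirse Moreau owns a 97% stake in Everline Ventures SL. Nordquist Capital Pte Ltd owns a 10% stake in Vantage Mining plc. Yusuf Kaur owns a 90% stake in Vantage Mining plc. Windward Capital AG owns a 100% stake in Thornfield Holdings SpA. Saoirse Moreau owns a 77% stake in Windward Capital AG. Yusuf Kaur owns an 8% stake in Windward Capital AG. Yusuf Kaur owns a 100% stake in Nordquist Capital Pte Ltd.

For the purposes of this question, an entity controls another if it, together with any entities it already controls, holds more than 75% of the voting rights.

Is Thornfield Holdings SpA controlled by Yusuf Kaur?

No

Yusuf holds 100% of Nordquist, so Yusuf controls Nordquist.
Yusuf and Nordquist together hold 90% + 10% = 100% of Vantage, so Yusuf controls Vantage.
Neither Yusuf nor any entity Yusuf controls holds any voting interest in Thornfield.
So Yusuf does not control Thornfield.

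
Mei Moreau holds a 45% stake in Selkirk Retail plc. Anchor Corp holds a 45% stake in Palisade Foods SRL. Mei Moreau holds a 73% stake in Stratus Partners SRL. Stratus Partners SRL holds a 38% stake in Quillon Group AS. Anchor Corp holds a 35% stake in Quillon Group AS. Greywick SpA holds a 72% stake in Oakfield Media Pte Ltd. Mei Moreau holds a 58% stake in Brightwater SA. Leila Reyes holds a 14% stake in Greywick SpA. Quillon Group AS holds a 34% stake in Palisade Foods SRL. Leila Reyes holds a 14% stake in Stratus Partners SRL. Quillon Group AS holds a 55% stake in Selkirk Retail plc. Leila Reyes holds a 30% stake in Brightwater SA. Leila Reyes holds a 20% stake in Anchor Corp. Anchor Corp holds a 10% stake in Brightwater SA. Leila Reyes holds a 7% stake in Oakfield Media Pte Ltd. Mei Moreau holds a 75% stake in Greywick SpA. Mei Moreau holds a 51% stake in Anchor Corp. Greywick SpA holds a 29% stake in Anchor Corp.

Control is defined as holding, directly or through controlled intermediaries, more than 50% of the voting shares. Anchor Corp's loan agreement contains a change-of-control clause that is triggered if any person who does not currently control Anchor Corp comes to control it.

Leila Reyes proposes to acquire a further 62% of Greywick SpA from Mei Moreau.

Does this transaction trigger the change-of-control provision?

The purchase adds only to Leila's holdings (Mei's stake shrinks), so Leila is the only person who could newly come to control Anchor.
Leila's largest direct stake is 30% in Brightwater, which does not meet the threshold, so Leila controls no company.
In Anchor, Leila's side holds only 20%, not > 50%.
So before the transaction, Leila does not control Anchor.
After the purchase, Leila's direct stake in Greywick rises to 14% + 62% = 76%, and Mei's stake falls to 13%.
Leila holds 76% of Greywick, so Leila controls Greywick.
Leila and Greywick together hold 7% + 72% = 79% of Oakfield, so Leila controls Oakfield.
After the transaction, Leila's side holds 20% + 29% = 49% of Anchor, not > 50%, so Leila still does not control Anchor.
No new person acquires control, so the clause is not triggered.

No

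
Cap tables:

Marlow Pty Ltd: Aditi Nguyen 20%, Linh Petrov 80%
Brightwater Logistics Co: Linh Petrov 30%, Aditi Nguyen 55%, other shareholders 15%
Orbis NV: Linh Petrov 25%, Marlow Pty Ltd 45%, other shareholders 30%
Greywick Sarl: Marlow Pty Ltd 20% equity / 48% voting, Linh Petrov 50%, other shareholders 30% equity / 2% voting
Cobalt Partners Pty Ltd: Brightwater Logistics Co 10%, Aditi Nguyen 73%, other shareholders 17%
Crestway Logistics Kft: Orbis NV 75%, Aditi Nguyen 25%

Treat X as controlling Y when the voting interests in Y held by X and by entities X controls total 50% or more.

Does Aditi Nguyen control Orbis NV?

No

Aditi holds 55% of Brightwater, so Aditi controls Brightwater.
Brightwater and Aditi together hold 10% + 73% = 83% of Cobalt, so Aditi controls Cobalt.
Neither Aditi nor any entity Aditi controls holds any voting interest in Orbis.
So Aditi does not control Orbis.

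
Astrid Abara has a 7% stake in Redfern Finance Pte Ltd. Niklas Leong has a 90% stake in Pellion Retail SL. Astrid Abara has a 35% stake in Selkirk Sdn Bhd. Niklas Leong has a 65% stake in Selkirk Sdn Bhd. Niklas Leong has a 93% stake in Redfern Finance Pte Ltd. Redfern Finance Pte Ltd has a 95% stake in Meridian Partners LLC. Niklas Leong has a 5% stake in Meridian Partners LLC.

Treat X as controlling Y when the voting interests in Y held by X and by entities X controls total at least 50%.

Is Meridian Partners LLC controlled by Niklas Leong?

Niklas holds 93% of Redfern, so Niklas controls Redfern.
Niklas and Redfern together hold 5% + 95% = 100% of Meridian, so Niklas controls Meridian.

Yes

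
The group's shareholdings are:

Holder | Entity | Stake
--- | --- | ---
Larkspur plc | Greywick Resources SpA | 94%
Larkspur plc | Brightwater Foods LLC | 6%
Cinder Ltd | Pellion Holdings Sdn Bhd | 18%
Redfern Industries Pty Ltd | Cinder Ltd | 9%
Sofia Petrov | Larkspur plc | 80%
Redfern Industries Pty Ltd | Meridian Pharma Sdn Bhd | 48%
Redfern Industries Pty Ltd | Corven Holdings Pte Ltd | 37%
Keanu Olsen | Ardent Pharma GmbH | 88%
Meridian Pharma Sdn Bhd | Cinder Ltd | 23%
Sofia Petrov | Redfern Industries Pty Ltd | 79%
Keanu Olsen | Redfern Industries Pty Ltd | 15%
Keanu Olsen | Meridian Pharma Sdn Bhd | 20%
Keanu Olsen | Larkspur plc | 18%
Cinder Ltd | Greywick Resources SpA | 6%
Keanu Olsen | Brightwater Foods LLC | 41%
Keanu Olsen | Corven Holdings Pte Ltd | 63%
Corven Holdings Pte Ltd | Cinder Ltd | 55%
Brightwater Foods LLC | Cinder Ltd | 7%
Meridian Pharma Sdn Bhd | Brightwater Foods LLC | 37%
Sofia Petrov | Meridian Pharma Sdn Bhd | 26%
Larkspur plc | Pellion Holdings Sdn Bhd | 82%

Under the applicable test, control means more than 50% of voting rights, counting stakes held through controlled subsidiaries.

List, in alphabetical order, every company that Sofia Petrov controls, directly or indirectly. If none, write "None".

Sofia holds 80% of Larkspur, so Sofia controls Larkspur.
Sofia holds 79% of Redfern, so Sofia controls Redfern.
Sofia and Redfern together hold 26% + 48% = 74% of Meridian, so Sofia controls Meridian.
Larkspur holds 82% of Pellion, so Sofia controls Pellion.
Larkspur holds 94% of Greywick, so Sofia controls Greywick.
No other company's threshold is met.

Greywick Resources SpA, Larkspur plc, Meridian Pharma Sdn Bhd, Pellion Holdings Sdn Bhd, Redfern Industries Pty Ltd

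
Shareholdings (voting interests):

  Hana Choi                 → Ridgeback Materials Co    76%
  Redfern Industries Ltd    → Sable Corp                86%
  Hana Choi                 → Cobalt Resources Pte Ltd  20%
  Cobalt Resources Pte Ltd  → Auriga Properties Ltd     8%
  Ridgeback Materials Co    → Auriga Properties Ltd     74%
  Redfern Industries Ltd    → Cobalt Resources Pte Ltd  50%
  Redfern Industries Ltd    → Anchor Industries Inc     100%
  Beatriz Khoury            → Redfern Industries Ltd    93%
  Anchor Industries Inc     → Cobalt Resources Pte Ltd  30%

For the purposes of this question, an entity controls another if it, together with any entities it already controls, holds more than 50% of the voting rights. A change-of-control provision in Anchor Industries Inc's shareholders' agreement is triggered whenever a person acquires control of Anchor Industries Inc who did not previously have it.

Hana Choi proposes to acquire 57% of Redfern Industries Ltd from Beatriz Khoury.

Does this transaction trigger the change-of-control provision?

Yes

The purchase adds only to Hana's holdings (Beatriz's stake shrinks), so Hana is the only person who could newly come to control Anchor.
Hana holds 76% of Ridgeback, so Hana controls Ridgeback.
Ridgeback holds 74% of Auriga, so Hana controls Auriga.
Neither Hana nor any entity Hana controls holds any voting interest in Anchor.
So before the transaction, Hana does not control Anchor.
After the purchase, Hana holds 57% of Redfern directly, and Beatriz's stake falls to 36%.
Hana holds 57% of Redfern, so Hana controls Redfern.
Redfern holds 100% of Anchor, so Hana controls Anchor.
Hana did not control Anchor before and does after, so the clause is triggered.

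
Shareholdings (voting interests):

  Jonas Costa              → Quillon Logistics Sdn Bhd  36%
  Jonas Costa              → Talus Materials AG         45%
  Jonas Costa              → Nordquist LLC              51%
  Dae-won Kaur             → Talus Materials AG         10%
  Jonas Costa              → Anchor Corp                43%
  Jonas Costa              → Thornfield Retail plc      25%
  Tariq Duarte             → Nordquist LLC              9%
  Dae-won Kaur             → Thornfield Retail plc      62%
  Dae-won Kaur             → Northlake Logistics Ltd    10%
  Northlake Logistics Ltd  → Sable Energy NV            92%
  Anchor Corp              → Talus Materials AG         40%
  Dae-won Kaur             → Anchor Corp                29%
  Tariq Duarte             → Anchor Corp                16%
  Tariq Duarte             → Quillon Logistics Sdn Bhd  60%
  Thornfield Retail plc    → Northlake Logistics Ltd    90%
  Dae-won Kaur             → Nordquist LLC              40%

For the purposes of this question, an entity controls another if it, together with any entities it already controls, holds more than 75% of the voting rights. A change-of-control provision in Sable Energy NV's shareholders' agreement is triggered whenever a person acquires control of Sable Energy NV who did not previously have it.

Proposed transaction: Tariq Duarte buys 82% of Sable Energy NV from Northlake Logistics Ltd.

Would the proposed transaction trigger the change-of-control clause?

The purchase adds only to Tariq's holdings (Northlake's stake shrinks), so Tariq is the only person who could newly come to control Sable.
Tariq's largest direct stake is 60% in Quillon, which does not meet the threshold, so Tariq controls no company.
Neither Tariq nor any entity Tariq controls holds any voting interest in Sable.
So before the transaction, Tariq does not control Sable.
After the purchase, Tariq holds 82% of Sable directly, and Northlake's stake falls to 10%.
Tariq holds 82% of Sable, so Tariq controls Sable.
Tariq did not control Sable before and does after, so the clause is triggered.

Yes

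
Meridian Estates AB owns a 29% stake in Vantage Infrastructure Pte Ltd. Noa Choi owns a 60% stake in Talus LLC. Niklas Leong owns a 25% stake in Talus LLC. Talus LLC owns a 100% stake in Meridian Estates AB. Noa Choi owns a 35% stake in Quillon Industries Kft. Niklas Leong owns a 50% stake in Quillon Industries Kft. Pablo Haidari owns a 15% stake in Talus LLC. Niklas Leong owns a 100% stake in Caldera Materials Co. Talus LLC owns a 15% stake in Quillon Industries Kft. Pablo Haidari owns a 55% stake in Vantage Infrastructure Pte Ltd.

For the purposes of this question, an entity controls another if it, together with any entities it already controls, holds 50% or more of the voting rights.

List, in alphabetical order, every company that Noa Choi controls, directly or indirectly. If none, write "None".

Noa holds 60% of Talus, so Noa controls Talus.
Talus holds 100% of Meridian, so Noa controls Meridian.
Talus and Noa together hold 15% + 35% = 50% of Quillon, so Noa controls Quillon.
No other company's threshold is met.

Meridian Estates AB, Quillon Industries Kft, Talus LLC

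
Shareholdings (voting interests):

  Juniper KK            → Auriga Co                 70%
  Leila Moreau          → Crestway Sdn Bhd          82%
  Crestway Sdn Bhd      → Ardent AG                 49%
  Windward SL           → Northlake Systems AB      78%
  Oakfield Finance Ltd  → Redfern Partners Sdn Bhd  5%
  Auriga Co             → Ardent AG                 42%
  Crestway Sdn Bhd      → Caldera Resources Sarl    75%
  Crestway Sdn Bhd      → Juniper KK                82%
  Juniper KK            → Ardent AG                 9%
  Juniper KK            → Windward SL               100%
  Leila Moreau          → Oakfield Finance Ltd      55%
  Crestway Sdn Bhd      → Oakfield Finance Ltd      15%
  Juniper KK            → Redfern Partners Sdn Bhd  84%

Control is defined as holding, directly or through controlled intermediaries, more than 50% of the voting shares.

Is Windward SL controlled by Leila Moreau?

Yes

Leila holds 82% of Crestway, so Leila controls Crestway.
Crestway holds 82% of Juniper, so Leila controls Juniper.
Juniper holds 100% of Windward, so Leila controls Windward.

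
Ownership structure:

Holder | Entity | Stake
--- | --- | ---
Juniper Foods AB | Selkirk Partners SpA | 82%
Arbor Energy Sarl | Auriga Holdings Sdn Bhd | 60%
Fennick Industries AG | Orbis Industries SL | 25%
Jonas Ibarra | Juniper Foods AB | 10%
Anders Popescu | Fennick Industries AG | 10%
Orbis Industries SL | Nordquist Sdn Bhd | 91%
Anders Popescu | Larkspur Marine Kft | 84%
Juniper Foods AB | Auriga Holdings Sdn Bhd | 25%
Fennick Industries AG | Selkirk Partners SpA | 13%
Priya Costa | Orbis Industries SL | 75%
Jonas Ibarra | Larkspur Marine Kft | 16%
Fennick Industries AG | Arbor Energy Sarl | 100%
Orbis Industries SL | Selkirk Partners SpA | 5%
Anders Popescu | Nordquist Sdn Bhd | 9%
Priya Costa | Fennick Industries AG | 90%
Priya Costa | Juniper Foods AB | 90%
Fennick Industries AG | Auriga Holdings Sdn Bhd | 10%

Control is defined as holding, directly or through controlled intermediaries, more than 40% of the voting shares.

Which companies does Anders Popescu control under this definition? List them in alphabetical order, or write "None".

Larkspur Marine Kft

Anders holds 84% of Larkspur, so Anders controls Larkspur.
No other company's threshold is met.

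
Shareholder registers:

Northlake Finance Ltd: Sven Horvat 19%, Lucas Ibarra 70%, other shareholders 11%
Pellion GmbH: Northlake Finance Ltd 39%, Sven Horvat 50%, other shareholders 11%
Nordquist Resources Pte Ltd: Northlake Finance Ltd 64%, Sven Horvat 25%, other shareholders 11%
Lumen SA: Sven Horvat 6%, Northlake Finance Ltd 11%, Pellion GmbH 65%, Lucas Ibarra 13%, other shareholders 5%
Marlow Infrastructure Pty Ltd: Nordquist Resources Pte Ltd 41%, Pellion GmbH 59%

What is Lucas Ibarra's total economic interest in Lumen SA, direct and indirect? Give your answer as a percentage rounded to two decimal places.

38.45%

Lucas reaches Lumen along 3 paths.
Via Northlake: 70% × 11% = 7.7%.
Via Northlake → Pellion: 70% × 39% × 65% = 17.745%.
Direct stake: 13% = 13%.
Total: 7.7% + 17.745% + 13% = 38.445%.
Rounded: 38.45%.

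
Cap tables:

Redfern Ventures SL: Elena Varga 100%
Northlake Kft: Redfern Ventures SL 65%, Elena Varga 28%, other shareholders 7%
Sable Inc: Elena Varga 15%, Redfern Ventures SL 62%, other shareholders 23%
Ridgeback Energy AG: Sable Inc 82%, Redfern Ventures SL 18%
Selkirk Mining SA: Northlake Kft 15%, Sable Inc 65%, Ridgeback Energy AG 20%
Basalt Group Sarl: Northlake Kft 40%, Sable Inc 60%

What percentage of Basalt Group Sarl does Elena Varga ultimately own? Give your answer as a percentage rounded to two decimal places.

Elena reaches Basalt along 4 paths.
Via Redfern → Northlake: 100% × 65% × 40% = 26%.
Via Northlake: 28% × 40% = 11.2%.
Via Sable: 15% × 60% = 9%.
Via Redfern → Sable: 100% × 62% × 60% = 37.2%.
Total: 26% + 11.2% + 9% + 37.2% = 83.4%.
Rounded: 83.40%.

83.40%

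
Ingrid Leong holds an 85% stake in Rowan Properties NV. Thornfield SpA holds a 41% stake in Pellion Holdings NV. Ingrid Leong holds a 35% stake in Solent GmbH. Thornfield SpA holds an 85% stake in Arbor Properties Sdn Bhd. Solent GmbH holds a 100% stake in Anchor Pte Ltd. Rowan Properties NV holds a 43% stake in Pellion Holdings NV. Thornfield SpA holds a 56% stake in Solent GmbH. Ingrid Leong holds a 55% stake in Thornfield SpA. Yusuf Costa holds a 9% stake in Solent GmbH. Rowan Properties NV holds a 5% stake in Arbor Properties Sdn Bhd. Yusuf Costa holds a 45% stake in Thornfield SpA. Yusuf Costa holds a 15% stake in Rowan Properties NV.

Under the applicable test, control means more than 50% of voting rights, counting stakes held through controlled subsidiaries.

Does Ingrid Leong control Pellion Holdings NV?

Yes

Ingrid holds 55% of Thornfield, so Ingrid controls Thornfield.
Ingrid holds 85% of Rowan, so Ingrid controls Rowan.
Thornfield and Rowan together hold 41% + 43% = 84% of Pellion, so Ingrid controls Pellion.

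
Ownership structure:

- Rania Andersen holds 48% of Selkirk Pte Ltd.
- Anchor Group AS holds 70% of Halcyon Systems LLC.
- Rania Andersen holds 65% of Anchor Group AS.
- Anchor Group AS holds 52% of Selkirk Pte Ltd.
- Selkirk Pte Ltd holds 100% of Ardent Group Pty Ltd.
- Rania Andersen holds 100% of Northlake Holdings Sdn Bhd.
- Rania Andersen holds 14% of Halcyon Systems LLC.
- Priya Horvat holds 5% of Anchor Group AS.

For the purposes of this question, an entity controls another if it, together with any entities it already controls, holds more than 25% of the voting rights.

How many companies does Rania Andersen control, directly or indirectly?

5

Rania holds 65% of Anchor, so Rania controls Anchor.
Rania and Anchor together hold 48% + 52% = 100% of Selkirk, so Rania controls Selkirk.
Rania holds 100% of Northlake, so Rania controls Northlake.
Rania and Anchor together hold 14% + 70% = 84% of Halcyon, so Rania controls Halcyon.
Selkirk holds 100% of Ardent, so Rania controls Ardent.
Rania controls 5 companies.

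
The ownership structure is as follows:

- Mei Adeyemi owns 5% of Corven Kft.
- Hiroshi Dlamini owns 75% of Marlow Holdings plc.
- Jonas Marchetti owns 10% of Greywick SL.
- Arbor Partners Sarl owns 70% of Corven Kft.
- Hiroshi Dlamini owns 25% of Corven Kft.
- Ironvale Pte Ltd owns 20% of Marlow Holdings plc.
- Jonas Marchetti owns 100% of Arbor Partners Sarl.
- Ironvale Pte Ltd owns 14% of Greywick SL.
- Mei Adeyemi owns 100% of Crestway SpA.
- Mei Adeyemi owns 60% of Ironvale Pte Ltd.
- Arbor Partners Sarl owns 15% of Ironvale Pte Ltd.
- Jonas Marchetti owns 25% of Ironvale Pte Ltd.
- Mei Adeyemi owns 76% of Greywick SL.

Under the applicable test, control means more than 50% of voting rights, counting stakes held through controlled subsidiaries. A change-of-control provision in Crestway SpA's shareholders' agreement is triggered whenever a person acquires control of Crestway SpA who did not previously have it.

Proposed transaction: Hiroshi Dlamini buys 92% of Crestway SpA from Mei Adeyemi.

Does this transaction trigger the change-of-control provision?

Yes

The purchase adds only to Hiroshi's holdings (Mei's stake shrinks), so Hiroshi is the only person who could newly come to control Crestway.
Hiroshi holds 75% of Marlow, so Hiroshi controls Marlow.
Neither Hiroshi nor any entity Hiroshi controls holds any voting interest in Crestway.
So before the transaction, Hiroshi does not control Crestway.
After the purchase, Hiroshi holds 92% of Crestway directly, and Mei's stake falls to 8%.
Hiroshi holds 92% of Crestway, so Hiroshi controls Crestway.
Hiroshi did not control Crestway before and does after, so the clause is triggered.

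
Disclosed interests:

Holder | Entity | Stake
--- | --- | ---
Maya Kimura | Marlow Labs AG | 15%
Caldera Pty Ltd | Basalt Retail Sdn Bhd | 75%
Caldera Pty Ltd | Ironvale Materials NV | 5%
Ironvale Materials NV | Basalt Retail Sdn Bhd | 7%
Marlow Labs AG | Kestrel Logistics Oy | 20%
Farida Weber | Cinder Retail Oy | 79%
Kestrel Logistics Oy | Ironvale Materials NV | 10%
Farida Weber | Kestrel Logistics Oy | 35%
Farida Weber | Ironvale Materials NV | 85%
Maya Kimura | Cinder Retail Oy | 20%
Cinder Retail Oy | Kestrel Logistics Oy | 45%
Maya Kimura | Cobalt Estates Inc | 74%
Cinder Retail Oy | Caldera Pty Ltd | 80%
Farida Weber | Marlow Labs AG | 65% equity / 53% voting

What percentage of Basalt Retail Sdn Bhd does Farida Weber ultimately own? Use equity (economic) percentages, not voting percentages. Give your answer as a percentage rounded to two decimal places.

Farida reaches Basalt along 6 paths.
Via Marlow → Kestrel → Ironvale: 65% × 20% × 10% × 7% = 0.091%.
Via Cinder → Kestrel → Ironvale: 79% × 45% × 10% × 7% = 0.24885%.
Via Kestrel → Ironvale: 35% × 10% × 7% = 0.245%.
Via Cinder → Caldera → Ironvale: 79% × 80% × 5% × 7% = 0.2212%.
Via Ironvale: 85% × 7% = 5.95%.
Via Cinder → Caldera: 79% × 80% × 75% = 47.4%.
Total: 0.091% + 0.24885% + 0.245% + 0.2212% + 5.95% + 47.4% = 54.15605%.
Rounded: 54.16%.

54.16%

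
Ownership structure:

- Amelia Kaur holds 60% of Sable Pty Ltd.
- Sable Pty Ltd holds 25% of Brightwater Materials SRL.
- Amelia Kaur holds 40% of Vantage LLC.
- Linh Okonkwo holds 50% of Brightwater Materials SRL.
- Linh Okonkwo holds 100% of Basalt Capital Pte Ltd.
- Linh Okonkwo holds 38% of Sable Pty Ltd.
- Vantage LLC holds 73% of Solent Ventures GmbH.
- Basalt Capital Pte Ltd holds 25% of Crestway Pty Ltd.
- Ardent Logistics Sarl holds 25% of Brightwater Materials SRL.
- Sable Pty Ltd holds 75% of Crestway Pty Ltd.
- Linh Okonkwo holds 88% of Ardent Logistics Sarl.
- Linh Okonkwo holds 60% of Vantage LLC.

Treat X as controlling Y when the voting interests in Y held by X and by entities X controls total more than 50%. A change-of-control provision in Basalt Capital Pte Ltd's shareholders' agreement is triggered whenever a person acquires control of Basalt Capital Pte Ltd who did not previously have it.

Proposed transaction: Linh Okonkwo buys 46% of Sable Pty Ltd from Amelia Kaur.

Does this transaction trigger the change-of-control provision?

The purchase adds only to Linh's holdings (Amelia's stake shrinks), so Linh is the only person who could newly come to control Basalt.
Linh holds 100% of Basalt, so Linh controls Basalt.
So Linh already controls Basalt before the transaction.
After the purchase, Linh's direct stake in Sable rises to 38% + 46% = 84%, and Amelia's stake falls to 14%.
Linh controlled Basalt already, so this is not a new person acquiring control; every other person's position is unchanged or reduced.
No new person acquires control, so the clause is not triggered.

No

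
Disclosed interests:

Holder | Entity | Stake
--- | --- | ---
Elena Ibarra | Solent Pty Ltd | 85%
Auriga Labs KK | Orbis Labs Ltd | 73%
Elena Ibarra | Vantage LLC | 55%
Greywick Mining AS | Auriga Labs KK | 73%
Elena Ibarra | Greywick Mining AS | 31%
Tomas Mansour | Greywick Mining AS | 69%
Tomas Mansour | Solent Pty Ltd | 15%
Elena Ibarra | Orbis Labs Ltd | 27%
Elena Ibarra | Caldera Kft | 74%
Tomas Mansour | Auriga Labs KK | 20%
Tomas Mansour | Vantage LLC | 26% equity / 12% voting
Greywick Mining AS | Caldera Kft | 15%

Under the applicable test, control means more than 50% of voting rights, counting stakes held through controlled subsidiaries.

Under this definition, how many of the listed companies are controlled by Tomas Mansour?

3

Tomas holds 69% of Greywick, so Tomas controls Greywick.
Tomas and Greywick together hold 20% + 73% = 93% of Auriga, so Tomas controls Auriga.
Auriga holds 73% of Orbis, so Tomas controls Orbis.
No other company's threshold is met.
Tomas controls 3 companies.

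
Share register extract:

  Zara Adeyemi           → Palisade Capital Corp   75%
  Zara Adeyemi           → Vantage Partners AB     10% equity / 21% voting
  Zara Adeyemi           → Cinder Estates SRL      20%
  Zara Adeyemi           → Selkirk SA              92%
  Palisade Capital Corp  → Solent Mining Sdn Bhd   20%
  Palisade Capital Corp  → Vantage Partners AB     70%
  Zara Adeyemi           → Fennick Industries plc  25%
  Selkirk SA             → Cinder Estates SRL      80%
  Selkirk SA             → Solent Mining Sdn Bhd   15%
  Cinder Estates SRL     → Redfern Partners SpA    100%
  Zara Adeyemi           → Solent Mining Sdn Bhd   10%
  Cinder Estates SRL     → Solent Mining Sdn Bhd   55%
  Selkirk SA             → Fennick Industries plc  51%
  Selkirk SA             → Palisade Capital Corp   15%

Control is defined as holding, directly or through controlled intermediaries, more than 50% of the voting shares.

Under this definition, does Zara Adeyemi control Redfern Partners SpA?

Yes

Zara holds 92% of Selkirk, so Zara controls Selkirk.
Zara and Selkirk together hold 20% + 80% = 100% of Cinder, so Zara controls Cinder.
Cinder holds 100% of Redfern, so Zara controls Redfern.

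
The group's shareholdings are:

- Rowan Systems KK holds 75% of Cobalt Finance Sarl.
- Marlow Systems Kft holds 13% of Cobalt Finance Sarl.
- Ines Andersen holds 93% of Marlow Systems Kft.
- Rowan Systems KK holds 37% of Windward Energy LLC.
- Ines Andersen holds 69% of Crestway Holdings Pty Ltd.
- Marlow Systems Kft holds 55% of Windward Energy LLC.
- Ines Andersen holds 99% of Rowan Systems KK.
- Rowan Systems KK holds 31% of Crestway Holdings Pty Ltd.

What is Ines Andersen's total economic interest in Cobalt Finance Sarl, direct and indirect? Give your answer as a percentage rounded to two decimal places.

Ines reaches Cobalt along 2 paths.
Via Rowan: 99% × 75% = 74.25%.
Via Marlow: 93% × 13% = 12.09%.
Total: 74.25% + 12.09% = 86.34%.

86.34%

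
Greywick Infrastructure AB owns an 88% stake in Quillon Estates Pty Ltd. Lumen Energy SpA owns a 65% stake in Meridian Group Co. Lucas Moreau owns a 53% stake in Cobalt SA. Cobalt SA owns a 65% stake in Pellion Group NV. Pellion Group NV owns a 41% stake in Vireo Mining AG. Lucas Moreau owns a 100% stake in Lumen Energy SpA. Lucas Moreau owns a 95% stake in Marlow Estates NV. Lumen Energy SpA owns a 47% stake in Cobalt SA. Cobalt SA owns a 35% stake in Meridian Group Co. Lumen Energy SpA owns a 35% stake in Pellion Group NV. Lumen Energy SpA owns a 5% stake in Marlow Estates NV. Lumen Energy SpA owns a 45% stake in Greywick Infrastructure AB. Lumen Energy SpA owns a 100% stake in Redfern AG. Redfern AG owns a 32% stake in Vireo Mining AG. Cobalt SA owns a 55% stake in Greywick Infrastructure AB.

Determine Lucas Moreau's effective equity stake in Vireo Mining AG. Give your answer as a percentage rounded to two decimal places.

Lucas reaches Vireo along 4 paths.
Via Lumen → Pellion: 100% × 35% × 41% = 14.35%.
Via Cobalt → Pellion: 53% × 65% × 41% = 14.1245%.
Via Lumen → Cobalt → Pellion: 100% × 47% × 65% × 41% = 12.5255%.
Via Lumen → Redfern: 100% × 100% × 32% = 32%.
Total: 14.35% + 14.1245% + 12.5255% + 32% = 73%.
Rounded: 73.00%.

73.00%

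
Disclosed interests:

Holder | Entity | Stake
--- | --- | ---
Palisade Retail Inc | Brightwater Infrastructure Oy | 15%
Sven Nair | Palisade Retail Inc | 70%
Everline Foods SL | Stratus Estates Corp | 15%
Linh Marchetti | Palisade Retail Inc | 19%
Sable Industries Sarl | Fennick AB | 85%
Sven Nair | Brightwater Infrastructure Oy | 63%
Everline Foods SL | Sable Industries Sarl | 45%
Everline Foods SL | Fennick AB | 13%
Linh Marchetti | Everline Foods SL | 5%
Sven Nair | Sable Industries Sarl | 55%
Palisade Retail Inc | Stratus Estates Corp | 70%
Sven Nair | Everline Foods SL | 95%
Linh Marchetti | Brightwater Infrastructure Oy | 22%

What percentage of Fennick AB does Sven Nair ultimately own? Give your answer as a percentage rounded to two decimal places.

95.44%

Sven reaches Fennick along 3 paths.
Via Everline: 95% × 13% = 12.35%.
Via Everline → Sable: 95% × 45% × 85% = 36.3375%.
Via Sable: 55% × 85% = 46.75%.
Total: 12.35% + 36.3375% + 46.75% = 95.4375%.
Rounded: 95.44%.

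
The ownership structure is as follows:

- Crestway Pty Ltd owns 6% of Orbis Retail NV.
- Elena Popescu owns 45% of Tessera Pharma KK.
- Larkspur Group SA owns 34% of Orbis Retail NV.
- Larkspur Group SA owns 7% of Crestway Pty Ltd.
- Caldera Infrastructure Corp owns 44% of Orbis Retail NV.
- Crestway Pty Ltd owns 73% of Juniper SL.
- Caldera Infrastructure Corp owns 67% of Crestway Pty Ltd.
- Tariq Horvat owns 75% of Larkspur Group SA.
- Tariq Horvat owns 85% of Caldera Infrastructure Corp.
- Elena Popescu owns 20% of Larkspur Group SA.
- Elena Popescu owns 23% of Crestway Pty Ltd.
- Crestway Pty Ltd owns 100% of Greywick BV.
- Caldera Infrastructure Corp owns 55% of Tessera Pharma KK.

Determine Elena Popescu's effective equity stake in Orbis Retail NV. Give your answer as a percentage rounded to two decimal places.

8.26%

Elena reaches Orbis along 3 paths.
Via Larkspur: 20% × 34% = 6.8%.
Via Larkspur → Crestway: 20% × 7% × 6% = 0.084%.
Via Crestway: 23% × 6% = 1.38%.
Total: 6.8% + 0.084% + 1.38% = 8.264%.
Rounded: 8.26%.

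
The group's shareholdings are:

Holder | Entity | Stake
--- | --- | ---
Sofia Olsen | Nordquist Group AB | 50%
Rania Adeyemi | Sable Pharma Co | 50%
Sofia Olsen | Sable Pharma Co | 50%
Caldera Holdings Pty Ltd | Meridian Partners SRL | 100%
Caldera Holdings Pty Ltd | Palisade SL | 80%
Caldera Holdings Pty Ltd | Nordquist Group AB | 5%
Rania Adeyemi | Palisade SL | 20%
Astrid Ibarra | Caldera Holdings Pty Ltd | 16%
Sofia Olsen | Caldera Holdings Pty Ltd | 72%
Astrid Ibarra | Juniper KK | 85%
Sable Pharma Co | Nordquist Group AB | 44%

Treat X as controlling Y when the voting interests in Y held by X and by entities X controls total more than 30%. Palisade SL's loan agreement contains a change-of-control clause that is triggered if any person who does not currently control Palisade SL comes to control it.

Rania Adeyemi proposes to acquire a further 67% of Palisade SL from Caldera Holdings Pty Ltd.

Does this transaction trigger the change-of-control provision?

The purchase adds only to Rania's holdings (Caldera's stake shrinks), so Rania is the only person who could newly come to control Palisade.
Rania holds 50% of Sable, so Rania controls Sable.
Sable holds 44% of Nordquist, so Rania controls Nordquist.
In Palisade, Rania's side holds only 20%, not > 30%.
So before the transaction, Rania does not control Palisade.
After the purchase, Rania's direct stake in Palisade rises to 20% + 67% = 87%, and Caldera's stake falls to 13%.
Rania holds 87% of Palisade, so Rania controls Palisade.
Rania did not control Palisade before and does after, so the clause is triggered.

Yes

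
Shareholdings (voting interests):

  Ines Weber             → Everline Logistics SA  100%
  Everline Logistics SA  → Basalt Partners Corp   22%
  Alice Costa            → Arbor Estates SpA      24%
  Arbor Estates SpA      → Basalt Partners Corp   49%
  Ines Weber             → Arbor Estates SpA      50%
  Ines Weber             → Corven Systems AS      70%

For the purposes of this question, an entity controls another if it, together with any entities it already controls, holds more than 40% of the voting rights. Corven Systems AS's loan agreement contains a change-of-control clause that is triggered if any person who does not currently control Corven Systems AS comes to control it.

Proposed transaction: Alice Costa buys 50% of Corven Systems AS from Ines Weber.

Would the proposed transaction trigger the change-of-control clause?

The purchase adds only to Alice's holdings (Ines's stake shrinks), so Alice is the only person who could newly come to control Corven.
Alice's largest direct stake is 24% in Arbor, which does not meet the threshold, so Alice controls no company.
Neither Alice nor any entity Alice controls holds any voting interest in Corven.
So before the transaction, Alice does not control Corven.
After the purchase, Alice holds 50% of Corven directly, and Ines's stake falls to 20%.
Alice holds 50% of Corven, so Alice controls Corven.
Alice did not control Corven before and does after, so the clause is triggered.

Yes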